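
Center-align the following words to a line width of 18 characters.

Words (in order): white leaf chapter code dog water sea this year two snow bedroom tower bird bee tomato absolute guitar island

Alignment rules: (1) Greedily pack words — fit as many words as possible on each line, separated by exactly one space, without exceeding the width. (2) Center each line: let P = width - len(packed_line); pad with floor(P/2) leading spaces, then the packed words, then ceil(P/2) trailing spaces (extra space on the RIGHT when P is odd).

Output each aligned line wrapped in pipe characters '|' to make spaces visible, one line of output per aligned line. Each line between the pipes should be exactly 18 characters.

Line 1: ['white', 'leaf', 'chapter'] (min_width=18, slack=0)
Line 2: ['code', 'dog', 'water', 'sea'] (min_width=18, slack=0)
Line 3: ['this', 'year', 'two', 'snow'] (min_width=18, slack=0)
Line 4: ['bedroom', 'tower', 'bird'] (min_width=18, slack=0)
Line 5: ['bee', 'tomato'] (min_width=10, slack=8)
Line 6: ['absolute', 'guitar'] (min_width=15, slack=3)
Line 7: ['island'] (min_width=6, slack=12)

Answer: |white leaf chapter|
|code dog water sea|
|this year two snow|
|bedroom tower bird|
|    bee tomato    |
| absolute guitar  |
|      island      |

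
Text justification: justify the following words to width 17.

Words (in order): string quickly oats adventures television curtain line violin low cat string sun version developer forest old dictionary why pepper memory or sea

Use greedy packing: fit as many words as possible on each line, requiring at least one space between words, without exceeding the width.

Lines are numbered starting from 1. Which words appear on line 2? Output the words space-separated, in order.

Line 1: ['string', 'quickly'] (min_width=14, slack=3)
Line 2: ['oats', 'adventures'] (min_width=15, slack=2)
Line 3: ['television'] (min_width=10, slack=7)
Line 4: ['curtain', 'line'] (min_width=12, slack=5)
Line 5: ['violin', 'low', 'cat'] (min_width=14, slack=3)
Line 6: ['string', 'sun'] (min_width=10, slack=7)
Line 7: ['version', 'developer'] (min_width=17, slack=0)
Line 8: ['forest', 'old'] (min_width=10, slack=7)
Line 9: ['dictionary', 'why'] (min_width=14, slack=3)
Line 10: ['pepper', 'memory', 'or'] (min_width=16, slack=1)
Line 11: ['sea'] (min_width=3, slack=14)

Answer: oats adventures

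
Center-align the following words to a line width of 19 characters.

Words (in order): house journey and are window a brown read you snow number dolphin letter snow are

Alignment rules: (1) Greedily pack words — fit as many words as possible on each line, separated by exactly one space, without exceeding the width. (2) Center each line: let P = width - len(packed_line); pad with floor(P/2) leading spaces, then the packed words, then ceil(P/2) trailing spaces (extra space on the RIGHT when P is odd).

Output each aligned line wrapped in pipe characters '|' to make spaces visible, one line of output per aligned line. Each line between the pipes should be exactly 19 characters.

Line 1: ['house', 'journey', 'and'] (min_width=17, slack=2)
Line 2: ['are', 'window', 'a', 'brown'] (min_width=18, slack=1)
Line 3: ['read', 'you', 'snow'] (min_width=13, slack=6)
Line 4: ['number', 'dolphin'] (min_width=14, slack=5)
Line 5: ['letter', 'snow', 'are'] (min_width=15, slack=4)

Answer: | house journey and |
|are window a brown |
|   read you snow   |
|  number dolphin   |
|  letter snow are  |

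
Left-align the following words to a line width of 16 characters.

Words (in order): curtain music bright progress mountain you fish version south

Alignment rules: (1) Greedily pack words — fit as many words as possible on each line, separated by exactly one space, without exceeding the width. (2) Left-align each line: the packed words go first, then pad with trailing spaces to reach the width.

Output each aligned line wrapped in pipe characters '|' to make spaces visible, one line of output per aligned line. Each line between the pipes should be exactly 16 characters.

Answer: |curtain music   |
|bright progress |
|mountain you    |
|fish version    |
|south           |

Derivation:
Line 1: ['curtain', 'music'] (min_width=13, slack=3)
Line 2: ['bright', 'progress'] (min_width=15, slack=1)
Line 3: ['mountain', 'you'] (min_width=12, slack=4)
Line 4: ['fish', 'version'] (min_width=12, slack=4)
Line 5: ['south'] (min_width=5, slack=11)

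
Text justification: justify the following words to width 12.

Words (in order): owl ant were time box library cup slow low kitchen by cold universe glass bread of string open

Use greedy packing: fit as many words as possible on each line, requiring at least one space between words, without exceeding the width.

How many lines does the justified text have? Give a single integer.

Line 1: ['owl', 'ant', 'were'] (min_width=12, slack=0)
Line 2: ['time', 'box'] (min_width=8, slack=4)
Line 3: ['library', 'cup'] (min_width=11, slack=1)
Line 4: ['slow', 'low'] (min_width=8, slack=4)
Line 5: ['kitchen', 'by'] (min_width=10, slack=2)
Line 6: ['cold'] (min_width=4, slack=8)
Line 7: ['universe'] (min_width=8, slack=4)
Line 8: ['glass', 'bread'] (min_width=11, slack=1)
Line 9: ['of', 'string'] (min_width=9, slack=3)
Line 10: ['open'] (min_width=4, slack=8)
Total lines: 10

Answer: 10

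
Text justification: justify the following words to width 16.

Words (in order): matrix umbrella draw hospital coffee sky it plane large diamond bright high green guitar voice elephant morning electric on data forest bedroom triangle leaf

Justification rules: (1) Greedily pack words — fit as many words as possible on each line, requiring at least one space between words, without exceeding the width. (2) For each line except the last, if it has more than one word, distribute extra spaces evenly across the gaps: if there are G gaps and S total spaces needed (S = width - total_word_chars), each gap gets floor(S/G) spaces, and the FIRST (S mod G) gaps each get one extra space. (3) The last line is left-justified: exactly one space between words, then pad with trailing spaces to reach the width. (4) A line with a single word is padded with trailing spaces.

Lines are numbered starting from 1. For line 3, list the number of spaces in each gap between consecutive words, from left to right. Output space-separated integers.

Answer: 3 2

Derivation:
Line 1: ['matrix', 'umbrella'] (min_width=15, slack=1)
Line 2: ['draw', 'hospital'] (min_width=13, slack=3)
Line 3: ['coffee', 'sky', 'it'] (min_width=13, slack=3)
Line 4: ['plane', 'large'] (min_width=11, slack=5)
Line 5: ['diamond', 'bright'] (min_width=14, slack=2)
Line 6: ['high', 'green'] (min_width=10, slack=6)
Line 7: ['guitar', 'voice'] (min_width=12, slack=4)
Line 8: ['elephant', 'morning'] (min_width=16, slack=0)
Line 9: ['electric', 'on', 'data'] (min_width=16, slack=0)
Line 10: ['forest', 'bedroom'] (min_width=14, slack=2)
Line 11: ['triangle', 'leaf'] (min_width=13, slack=3)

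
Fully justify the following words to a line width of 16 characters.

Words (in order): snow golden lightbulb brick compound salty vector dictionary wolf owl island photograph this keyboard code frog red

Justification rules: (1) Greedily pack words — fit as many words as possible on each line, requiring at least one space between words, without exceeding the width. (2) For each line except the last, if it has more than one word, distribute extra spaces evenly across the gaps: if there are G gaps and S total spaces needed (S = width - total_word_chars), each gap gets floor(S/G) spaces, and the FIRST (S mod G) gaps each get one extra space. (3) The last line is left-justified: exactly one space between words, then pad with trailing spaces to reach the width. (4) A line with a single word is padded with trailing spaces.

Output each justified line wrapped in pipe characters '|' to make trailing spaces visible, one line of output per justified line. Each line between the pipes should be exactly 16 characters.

Line 1: ['snow', 'golden'] (min_width=11, slack=5)
Line 2: ['lightbulb', 'brick'] (min_width=15, slack=1)
Line 3: ['compound', 'salty'] (min_width=14, slack=2)
Line 4: ['vector'] (min_width=6, slack=10)
Line 5: ['dictionary', 'wolf'] (min_width=15, slack=1)
Line 6: ['owl', 'island'] (min_width=10, slack=6)
Line 7: ['photograph', 'this'] (min_width=15, slack=1)
Line 8: ['keyboard', 'code'] (min_width=13, slack=3)
Line 9: ['frog', 'red'] (min_width=8, slack=8)

Answer: |snow      golden|
|lightbulb  brick|
|compound   salty|
|vector          |
|dictionary  wolf|
|owl       island|
|photograph  this|
|keyboard    code|
|frog red        |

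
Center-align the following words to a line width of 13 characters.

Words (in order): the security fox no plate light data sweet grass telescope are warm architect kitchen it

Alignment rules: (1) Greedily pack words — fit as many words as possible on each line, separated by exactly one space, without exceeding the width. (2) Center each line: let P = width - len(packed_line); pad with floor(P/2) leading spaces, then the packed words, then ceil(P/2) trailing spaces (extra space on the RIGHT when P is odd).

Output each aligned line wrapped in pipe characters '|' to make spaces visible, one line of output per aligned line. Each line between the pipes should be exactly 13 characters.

Line 1: ['the', 'security'] (min_width=12, slack=1)
Line 2: ['fox', 'no', 'plate'] (min_width=12, slack=1)
Line 3: ['light', 'data'] (min_width=10, slack=3)
Line 4: ['sweet', 'grass'] (min_width=11, slack=2)
Line 5: ['telescope', 'are'] (min_width=13, slack=0)
Line 6: ['warm'] (min_width=4, slack=9)
Line 7: ['architect'] (min_width=9, slack=4)
Line 8: ['kitchen', 'it'] (min_width=10, slack=3)

Answer: |the security |
|fox no plate |
| light data  |
| sweet grass |
|telescope are|
|    warm     |
|  architect  |
| kitchen it  |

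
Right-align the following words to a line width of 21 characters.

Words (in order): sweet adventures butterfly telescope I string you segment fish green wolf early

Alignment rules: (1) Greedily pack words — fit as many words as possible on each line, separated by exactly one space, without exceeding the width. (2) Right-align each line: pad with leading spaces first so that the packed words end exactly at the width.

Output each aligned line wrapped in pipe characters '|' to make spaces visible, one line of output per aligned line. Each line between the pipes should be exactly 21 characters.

Line 1: ['sweet', 'adventures'] (min_width=16, slack=5)
Line 2: ['butterfly', 'telescope', 'I'] (min_width=21, slack=0)
Line 3: ['string', 'you', 'segment'] (min_width=18, slack=3)
Line 4: ['fish', 'green', 'wolf', 'early'] (min_width=21, slack=0)

Answer: |     sweet adventures|
|butterfly telescope I|
|   string you segment|
|fish green wolf early|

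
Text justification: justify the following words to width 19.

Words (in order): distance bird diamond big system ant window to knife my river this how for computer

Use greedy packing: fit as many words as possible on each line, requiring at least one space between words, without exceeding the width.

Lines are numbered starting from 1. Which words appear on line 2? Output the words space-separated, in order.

Answer: diamond big system

Derivation:
Line 1: ['distance', 'bird'] (min_width=13, slack=6)
Line 2: ['diamond', 'big', 'system'] (min_width=18, slack=1)
Line 3: ['ant', 'window', 'to', 'knife'] (min_width=19, slack=0)
Line 4: ['my', 'river', 'this', 'how'] (min_width=17, slack=2)
Line 5: ['for', 'computer'] (min_width=12, slack=7)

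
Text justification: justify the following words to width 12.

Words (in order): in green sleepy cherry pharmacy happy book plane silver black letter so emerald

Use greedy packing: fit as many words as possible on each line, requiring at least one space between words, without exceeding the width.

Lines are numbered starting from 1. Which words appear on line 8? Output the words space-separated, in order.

Line 1: ['in', 'green'] (min_width=8, slack=4)
Line 2: ['sleepy'] (min_width=6, slack=6)
Line 3: ['cherry'] (min_width=6, slack=6)
Line 4: ['pharmacy'] (min_width=8, slack=4)
Line 5: ['happy', 'book'] (min_width=10, slack=2)
Line 6: ['plane', 'silver'] (min_width=12, slack=0)
Line 7: ['black', 'letter'] (min_width=12, slack=0)
Line 8: ['so', 'emerald'] (min_width=10, slack=2)

Answer: so emerald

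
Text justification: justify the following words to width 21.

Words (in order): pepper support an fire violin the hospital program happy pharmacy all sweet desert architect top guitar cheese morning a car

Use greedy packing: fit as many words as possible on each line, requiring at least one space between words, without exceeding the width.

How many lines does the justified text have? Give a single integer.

Answer: 7

Derivation:
Line 1: ['pepper', 'support', 'an'] (min_width=17, slack=4)
Line 2: ['fire', 'violin', 'the'] (min_width=15, slack=6)
Line 3: ['hospital', 'program'] (min_width=16, slack=5)
Line 4: ['happy', 'pharmacy', 'all'] (min_width=18, slack=3)
Line 5: ['sweet', 'desert'] (min_width=12, slack=9)
Line 6: ['architect', 'top', 'guitar'] (min_width=20, slack=1)
Line 7: ['cheese', 'morning', 'a', 'car'] (min_width=20, slack=1)
Total lines: 7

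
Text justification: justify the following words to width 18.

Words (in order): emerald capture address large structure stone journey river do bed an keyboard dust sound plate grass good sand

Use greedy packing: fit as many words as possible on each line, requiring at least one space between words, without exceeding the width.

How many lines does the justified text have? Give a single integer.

Answer: 7

Derivation:
Line 1: ['emerald', 'capture'] (min_width=15, slack=3)
Line 2: ['address', 'large'] (min_width=13, slack=5)
Line 3: ['structure', 'stone'] (min_width=15, slack=3)
Line 4: ['journey', 'river', 'do'] (min_width=16, slack=2)
Line 5: ['bed', 'an', 'keyboard'] (min_width=15, slack=3)
Line 6: ['dust', 'sound', 'plate'] (min_width=16, slack=2)
Line 7: ['grass', 'good', 'sand'] (min_width=15, slack=3)
Total lines: 7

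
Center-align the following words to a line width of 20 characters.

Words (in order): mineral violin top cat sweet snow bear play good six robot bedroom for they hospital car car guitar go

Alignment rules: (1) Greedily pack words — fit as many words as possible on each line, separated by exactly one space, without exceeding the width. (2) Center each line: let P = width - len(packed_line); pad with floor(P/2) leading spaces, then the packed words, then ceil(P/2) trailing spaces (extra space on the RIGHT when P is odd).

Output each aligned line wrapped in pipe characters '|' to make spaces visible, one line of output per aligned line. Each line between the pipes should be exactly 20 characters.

Line 1: ['mineral', 'violin', 'top'] (min_width=18, slack=2)
Line 2: ['cat', 'sweet', 'snow', 'bear'] (min_width=19, slack=1)
Line 3: ['play', 'good', 'six', 'robot'] (min_width=19, slack=1)
Line 4: ['bedroom', 'for', 'they'] (min_width=16, slack=4)
Line 5: ['hospital', 'car', 'car'] (min_width=16, slack=4)
Line 6: ['guitar', 'go'] (min_width=9, slack=11)

Answer: | mineral violin top |
|cat sweet snow bear |
|play good six robot |
|  bedroom for they  |
|  hospital car car  |
|     guitar go      |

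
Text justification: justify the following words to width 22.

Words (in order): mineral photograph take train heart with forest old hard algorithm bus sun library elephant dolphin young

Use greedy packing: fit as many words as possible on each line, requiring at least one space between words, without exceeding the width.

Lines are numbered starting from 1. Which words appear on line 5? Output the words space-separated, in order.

Answer: library elephant

Derivation:
Line 1: ['mineral', 'photograph'] (min_width=18, slack=4)
Line 2: ['take', 'train', 'heart', 'with'] (min_width=21, slack=1)
Line 3: ['forest', 'old', 'hard'] (min_width=15, slack=7)
Line 4: ['algorithm', 'bus', 'sun'] (min_width=17, slack=5)
Line 5: ['library', 'elephant'] (min_width=16, slack=6)
Line 6: ['dolphin', 'young'] (min_width=13, slack=9)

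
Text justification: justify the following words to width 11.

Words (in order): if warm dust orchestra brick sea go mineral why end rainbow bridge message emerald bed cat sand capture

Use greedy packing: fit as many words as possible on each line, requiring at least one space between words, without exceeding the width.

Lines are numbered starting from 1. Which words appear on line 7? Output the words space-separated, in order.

Line 1: ['if', 'warm'] (min_width=7, slack=4)
Line 2: ['dust'] (min_width=4, slack=7)
Line 3: ['orchestra'] (min_width=9, slack=2)
Line 4: ['brick', 'sea'] (min_width=9, slack=2)
Line 5: ['go', 'mineral'] (min_width=10, slack=1)
Line 6: ['why', 'end'] (min_width=7, slack=4)
Line 7: ['rainbow'] (min_width=7, slack=4)
Line 8: ['bridge'] (min_width=6, slack=5)
Line 9: ['message'] (min_width=7, slack=4)
Line 10: ['emerald', 'bed'] (min_width=11, slack=0)
Line 11: ['cat', 'sand'] (min_width=8, slack=3)
Line 12: ['capture'] (min_width=7, slack=4)

Answer: rainbow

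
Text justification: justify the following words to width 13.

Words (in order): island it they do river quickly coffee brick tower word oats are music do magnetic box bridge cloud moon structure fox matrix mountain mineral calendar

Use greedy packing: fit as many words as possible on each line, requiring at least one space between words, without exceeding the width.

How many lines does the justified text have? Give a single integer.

Answer: 15

Derivation:
Line 1: ['island', 'it'] (min_width=9, slack=4)
Line 2: ['they', 'do', 'river'] (min_width=13, slack=0)
Line 3: ['quickly'] (min_width=7, slack=6)
Line 4: ['coffee', 'brick'] (min_width=12, slack=1)
Line 5: ['tower', 'word'] (min_width=10, slack=3)
Line 6: ['oats', 'are'] (min_width=8, slack=5)
Line 7: ['music', 'do'] (min_width=8, slack=5)
Line 8: ['magnetic', 'box'] (min_width=12, slack=1)
Line 9: ['bridge', 'cloud'] (min_width=12, slack=1)
Line 10: ['moon'] (min_width=4, slack=9)
Line 11: ['structure', 'fox'] (min_width=13, slack=0)
Line 12: ['matrix'] (min_width=6, slack=7)
Line 13: ['mountain'] (min_width=8, slack=5)
Line 14: ['mineral'] (min_width=7, slack=6)
Line 15: ['calendar'] (min_width=8, slack=5)
Total lines: 15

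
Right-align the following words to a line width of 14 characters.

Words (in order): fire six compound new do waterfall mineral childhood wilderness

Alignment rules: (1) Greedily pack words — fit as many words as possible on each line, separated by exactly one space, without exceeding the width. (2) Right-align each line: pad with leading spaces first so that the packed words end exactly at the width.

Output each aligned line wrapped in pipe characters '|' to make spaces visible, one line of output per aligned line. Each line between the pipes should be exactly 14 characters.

Line 1: ['fire', 'six'] (min_width=8, slack=6)
Line 2: ['compound', 'new'] (min_width=12, slack=2)
Line 3: ['do', 'waterfall'] (min_width=12, slack=2)
Line 4: ['mineral'] (min_width=7, slack=7)
Line 5: ['childhood'] (min_width=9, slack=5)
Line 6: ['wilderness'] (min_width=10, slack=4)

Answer: |      fire six|
|  compound new|
|  do waterfall|
|       mineral|
|     childhood|
|    wilderness|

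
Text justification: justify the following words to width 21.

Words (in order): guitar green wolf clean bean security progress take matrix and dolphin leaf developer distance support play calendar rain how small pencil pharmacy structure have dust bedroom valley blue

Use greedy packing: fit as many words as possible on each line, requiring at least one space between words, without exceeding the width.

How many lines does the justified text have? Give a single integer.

Answer: 10

Derivation:
Line 1: ['guitar', 'green', 'wolf'] (min_width=17, slack=4)
Line 2: ['clean', 'bean', 'security'] (min_width=19, slack=2)
Line 3: ['progress', 'take', 'matrix'] (min_width=20, slack=1)
Line 4: ['and', 'dolphin', 'leaf'] (min_width=16, slack=5)
Line 5: ['developer', 'distance'] (min_width=18, slack=3)
Line 6: ['support', 'play', 'calendar'] (min_width=21, slack=0)
Line 7: ['rain', 'how', 'small', 'pencil'] (min_width=21, slack=0)
Line 8: ['pharmacy', 'structure'] (min_width=18, slack=3)
Line 9: ['have', 'dust', 'bedroom'] (min_width=17, slack=4)
Line 10: ['valley', 'blue'] (min_width=11, slack=10)
Total lines: 10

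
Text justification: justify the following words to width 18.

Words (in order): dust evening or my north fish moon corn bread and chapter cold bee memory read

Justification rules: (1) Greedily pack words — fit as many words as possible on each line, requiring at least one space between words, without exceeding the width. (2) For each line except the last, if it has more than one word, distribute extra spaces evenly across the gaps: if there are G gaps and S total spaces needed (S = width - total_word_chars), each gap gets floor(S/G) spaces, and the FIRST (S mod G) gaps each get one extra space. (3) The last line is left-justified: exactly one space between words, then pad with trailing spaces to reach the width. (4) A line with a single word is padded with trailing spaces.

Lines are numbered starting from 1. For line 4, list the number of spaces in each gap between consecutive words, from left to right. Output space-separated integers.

Line 1: ['dust', 'evening', 'or', 'my'] (min_width=18, slack=0)
Line 2: ['north', 'fish', 'moon'] (min_width=15, slack=3)
Line 3: ['corn', 'bread', 'and'] (min_width=14, slack=4)
Line 4: ['chapter', 'cold', 'bee'] (min_width=16, slack=2)
Line 5: ['memory', 'read'] (min_width=11, slack=7)

Answer: 2 2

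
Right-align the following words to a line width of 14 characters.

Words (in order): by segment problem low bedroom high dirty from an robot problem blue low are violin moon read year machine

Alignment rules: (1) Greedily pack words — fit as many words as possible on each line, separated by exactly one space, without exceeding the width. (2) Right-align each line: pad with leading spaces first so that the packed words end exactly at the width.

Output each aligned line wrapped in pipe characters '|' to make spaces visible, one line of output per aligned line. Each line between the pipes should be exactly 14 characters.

Answer: |    by segment|
|   problem low|
|  bedroom high|
| dirty from an|
| robot problem|
|  blue low are|
|   violin moon|
|     read year|
|       machine|

Derivation:
Line 1: ['by', 'segment'] (min_width=10, slack=4)
Line 2: ['problem', 'low'] (min_width=11, slack=3)
Line 3: ['bedroom', 'high'] (min_width=12, slack=2)
Line 4: ['dirty', 'from', 'an'] (min_width=13, slack=1)
Line 5: ['robot', 'problem'] (min_width=13, slack=1)
Line 6: ['blue', 'low', 'are'] (min_width=12, slack=2)
Line 7: ['violin', 'moon'] (min_width=11, slack=3)
Line 8: ['read', 'year'] (min_width=9, slack=5)
Line 9: ['machine'] (min_width=7, slack=7)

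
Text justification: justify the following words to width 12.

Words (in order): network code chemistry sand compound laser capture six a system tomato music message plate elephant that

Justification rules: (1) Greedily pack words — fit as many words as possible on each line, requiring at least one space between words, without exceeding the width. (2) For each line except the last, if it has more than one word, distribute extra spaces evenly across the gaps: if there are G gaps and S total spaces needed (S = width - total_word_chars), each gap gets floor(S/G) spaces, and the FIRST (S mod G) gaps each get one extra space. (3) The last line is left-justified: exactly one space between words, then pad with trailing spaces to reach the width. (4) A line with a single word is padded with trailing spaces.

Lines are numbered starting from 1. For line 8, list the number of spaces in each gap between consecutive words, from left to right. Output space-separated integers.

Line 1: ['network', 'code'] (min_width=12, slack=0)
Line 2: ['chemistry'] (min_width=9, slack=3)
Line 3: ['sand'] (min_width=4, slack=8)
Line 4: ['compound'] (min_width=8, slack=4)
Line 5: ['laser'] (min_width=5, slack=7)
Line 6: ['capture', 'six'] (min_width=11, slack=1)
Line 7: ['a', 'system'] (min_width=8, slack=4)
Line 8: ['tomato', 'music'] (min_width=12, slack=0)
Line 9: ['message'] (min_width=7, slack=5)
Line 10: ['plate'] (min_width=5, slack=7)
Line 11: ['elephant'] (min_width=8, slack=4)
Line 12: ['that'] (min_width=4, slack=8)

Answer: 1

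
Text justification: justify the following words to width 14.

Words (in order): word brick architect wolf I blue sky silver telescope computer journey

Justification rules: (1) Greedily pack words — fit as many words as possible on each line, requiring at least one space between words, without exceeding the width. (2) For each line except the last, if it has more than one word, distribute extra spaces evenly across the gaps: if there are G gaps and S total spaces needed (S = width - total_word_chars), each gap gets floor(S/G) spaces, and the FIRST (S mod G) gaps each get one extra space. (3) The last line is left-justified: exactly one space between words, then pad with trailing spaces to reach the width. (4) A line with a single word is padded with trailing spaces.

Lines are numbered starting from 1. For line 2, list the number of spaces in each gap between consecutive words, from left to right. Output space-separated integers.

Line 1: ['word', 'brick'] (min_width=10, slack=4)
Line 2: ['architect', 'wolf'] (min_width=14, slack=0)
Line 3: ['I', 'blue', 'sky'] (min_width=10, slack=4)
Line 4: ['silver'] (min_width=6, slack=8)
Line 5: ['telescope'] (min_width=9, slack=5)
Line 6: ['computer'] (min_width=8, slack=6)
Line 7: ['journey'] (min_width=7, slack=7)

Answer: 1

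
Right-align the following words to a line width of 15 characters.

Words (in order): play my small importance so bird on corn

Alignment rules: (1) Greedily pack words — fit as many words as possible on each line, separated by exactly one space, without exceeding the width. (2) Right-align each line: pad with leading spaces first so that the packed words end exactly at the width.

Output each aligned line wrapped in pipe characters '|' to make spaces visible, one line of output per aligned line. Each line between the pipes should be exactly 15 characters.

Answer: |  play my small|
|  importance so|
|   bird on corn|

Derivation:
Line 1: ['play', 'my', 'small'] (min_width=13, slack=2)
Line 2: ['importance', 'so'] (min_width=13, slack=2)
Line 3: ['bird', 'on', 'corn'] (min_width=12, slack=3)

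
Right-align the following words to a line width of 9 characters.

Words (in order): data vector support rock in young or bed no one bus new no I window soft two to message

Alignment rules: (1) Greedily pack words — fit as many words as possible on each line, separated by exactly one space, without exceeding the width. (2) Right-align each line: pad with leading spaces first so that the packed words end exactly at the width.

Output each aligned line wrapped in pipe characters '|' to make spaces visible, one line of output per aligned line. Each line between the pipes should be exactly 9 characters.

Answer: |     data|
|   vector|
|  support|
|  rock in|
| young or|
|   bed no|
|  one bus|
| new no I|
|   window|
| soft two|
|       to|
|  message|

Derivation:
Line 1: ['data'] (min_width=4, slack=5)
Line 2: ['vector'] (min_width=6, slack=3)
Line 3: ['support'] (min_width=7, slack=2)
Line 4: ['rock', 'in'] (min_width=7, slack=2)
Line 5: ['young', 'or'] (min_width=8, slack=1)
Line 6: ['bed', 'no'] (min_width=6, slack=3)
Line 7: ['one', 'bus'] (min_width=7, slack=2)
Line 8: ['new', 'no', 'I'] (min_width=8, slack=1)
Line 9: ['window'] (min_width=6, slack=3)
Line 10: ['soft', 'two'] (min_width=8, slack=1)
Line 11: ['to'] (min_width=2, slack=7)
Line 12: ['message'] (min_width=7, slack=2)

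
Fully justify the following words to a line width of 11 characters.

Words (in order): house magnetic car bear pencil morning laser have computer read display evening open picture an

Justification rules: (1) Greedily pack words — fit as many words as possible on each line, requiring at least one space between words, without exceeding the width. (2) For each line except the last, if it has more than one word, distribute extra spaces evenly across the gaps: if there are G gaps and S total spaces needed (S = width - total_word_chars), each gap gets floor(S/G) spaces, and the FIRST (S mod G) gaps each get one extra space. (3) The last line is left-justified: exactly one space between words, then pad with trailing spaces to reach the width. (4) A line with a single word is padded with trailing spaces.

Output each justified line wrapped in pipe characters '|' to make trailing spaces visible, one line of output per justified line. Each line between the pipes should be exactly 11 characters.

Line 1: ['house'] (min_width=5, slack=6)
Line 2: ['magnetic'] (min_width=8, slack=3)
Line 3: ['car', 'bear'] (min_width=8, slack=3)
Line 4: ['pencil'] (min_width=6, slack=5)
Line 5: ['morning'] (min_width=7, slack=4)
Line 6: ['laser', 'have'] (min_width=10, slack=1)
Line 7: ['computer'] (min_width=8, slack=3)
Line 8: ['read'] (min_width=4, slack=7)
Line 9: ['display'] (min_width=7, slack=4)
Line 10: ['evening'] (min_width=7, slack=4)
Line 11: ['open'] (min_width=4, slack=7)
Line 12: ['picture', 'an'] (min_width=10, slack=1)

Answer: |house      |
|magnetic   |
|car    bear|
|pencil     |
|morning    |
|laser  have|
|computer   |
|read       |
|display    |
|evening    |
|open       |
|picture an |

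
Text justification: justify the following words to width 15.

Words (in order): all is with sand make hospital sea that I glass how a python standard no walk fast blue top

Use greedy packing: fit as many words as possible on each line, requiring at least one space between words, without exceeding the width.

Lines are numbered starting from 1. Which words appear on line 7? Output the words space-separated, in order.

Line 1: ['all', 'is', 'with'] (min_width=11, slack=4)
Line 2: ['sand', 'make'] (min_width=9, slack=6)
Line 3: ['hospital', 'sea'] (min_width=12, slack=3)
Line 4: ['that', 'I', 'glass'] (min_width=12, slack=3)
Line 5: ['how', 'a', 'python'] (min_width=12, slack=3)
Line 6: ['standard', 'no'] (min_width=11, slack=4)
Line 7: ['walk', 'fast', 'blue'] (min_width=14, slack=1)
Line 8: ['top'] (min_width=3, slack=12)

Answer: walk fast blue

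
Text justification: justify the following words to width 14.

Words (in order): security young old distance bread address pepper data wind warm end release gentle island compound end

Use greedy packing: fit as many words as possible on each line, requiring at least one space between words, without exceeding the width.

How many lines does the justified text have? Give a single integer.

Answer: 8

Derivation:
Line 1: ['security', 'young'] (min_width=14, slack=0)
Line 2: ['old', 'distance'] (min_width=12, slack=2)
Line 3: ['bread', 'address'] (min_width=13, slack=1)
Line 4: ['pepper', 'data'] (min_width=11, slack=3)
Line 5: ['wind', 'warm', 'end'] (min_width=13, slack=1)
Line 6: ['release', 'gentle'] (min_width=14, slack=0)
Line 7: ['island'] (min_width=6, slack=8)
Line 8: ['compound', 'end'] (min_width=12, slack=2)
Total lines: 8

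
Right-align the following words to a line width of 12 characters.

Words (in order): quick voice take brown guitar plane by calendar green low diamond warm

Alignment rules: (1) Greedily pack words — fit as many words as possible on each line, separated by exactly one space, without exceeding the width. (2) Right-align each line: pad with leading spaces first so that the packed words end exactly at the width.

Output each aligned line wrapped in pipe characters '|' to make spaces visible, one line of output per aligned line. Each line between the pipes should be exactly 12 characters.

Line 1: ['quick', 'voice'] (min_width=11, slack=1)
Line 2: ['take', 'brown'] (min_width=10, slack=2)
Line 3: ['guitar', 'plane'] (min_width=12, slack=0)
Line 4: ['by', 'calendar'] (min_width=11, slack=1)
Line 5: ['green', 'low'] (min_width=9, slack=3)
Line 6: ['diamond', 'warm'] (min_width=12, slack=0)

Answer: | quick voice|
|  take brown|
|guitar plane|
| by calendar|
|   green low|
|diamond warm|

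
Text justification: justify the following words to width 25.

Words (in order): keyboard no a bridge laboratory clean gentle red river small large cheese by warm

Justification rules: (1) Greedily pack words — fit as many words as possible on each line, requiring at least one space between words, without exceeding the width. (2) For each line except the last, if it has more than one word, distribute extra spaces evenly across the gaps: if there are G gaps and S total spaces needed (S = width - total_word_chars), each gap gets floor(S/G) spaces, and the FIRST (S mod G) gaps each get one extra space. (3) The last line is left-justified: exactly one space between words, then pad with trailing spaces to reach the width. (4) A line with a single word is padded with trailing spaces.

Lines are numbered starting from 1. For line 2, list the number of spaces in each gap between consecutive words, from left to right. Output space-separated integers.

Line 1: ['keyboard', 'no', 'a', 'bridge'] (min_width=20, slack=5)
Line 2: ['laboratory', 'clean', 'gentle'] (min_width=23, slack=2)
Line 3: ['red', 'river', 'small', 'large'] (min_width=21, slack=4)
Line 4: ['cheese', 'by', 'warm'] (min_width=14, slack=11)

Answer: 2 2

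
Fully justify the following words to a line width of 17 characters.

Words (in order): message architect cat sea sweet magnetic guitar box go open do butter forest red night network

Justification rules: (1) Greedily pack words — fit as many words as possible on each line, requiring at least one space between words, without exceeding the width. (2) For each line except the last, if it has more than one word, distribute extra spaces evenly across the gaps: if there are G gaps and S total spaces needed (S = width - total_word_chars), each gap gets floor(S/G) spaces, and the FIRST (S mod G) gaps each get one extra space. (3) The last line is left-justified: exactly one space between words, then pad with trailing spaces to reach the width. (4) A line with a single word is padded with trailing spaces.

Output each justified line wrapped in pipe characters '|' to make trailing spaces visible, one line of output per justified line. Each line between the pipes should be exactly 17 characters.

Answer: |message architect|
|cat   sea   sweet|
|magnetic   guitar|
|box  go  open  do|
|butter forest red|
|night network    |

Derivation:
Line 1: ['message', 'architect'] (min_width=17, slack=0)
Line 2: ['cat', 'sea', 'sweet'] (min_width=13, slack=4)
Line 3: ['magnetic', 'guitar'] (min_width=15, slack=2)
Line 4: ['box', 'go', 'open', 'do'] (min_width=14, slack=3)
Line 5: ['butter', 'forest', 'red'] (min_width=17, slack=0)
Line 6: ['night', 'network'] (min_width=13, slack=4)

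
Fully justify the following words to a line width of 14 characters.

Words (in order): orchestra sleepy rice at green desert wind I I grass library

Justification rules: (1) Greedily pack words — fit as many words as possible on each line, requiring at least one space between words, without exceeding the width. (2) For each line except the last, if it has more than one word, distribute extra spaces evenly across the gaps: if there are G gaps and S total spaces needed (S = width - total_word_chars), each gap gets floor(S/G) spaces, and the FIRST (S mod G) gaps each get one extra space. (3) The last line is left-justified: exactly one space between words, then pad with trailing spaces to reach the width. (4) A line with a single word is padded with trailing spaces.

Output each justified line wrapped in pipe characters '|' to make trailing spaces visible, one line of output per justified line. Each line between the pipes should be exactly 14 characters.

Answer: |orchestra     |
|sleepy rice at|
|green   desert|
|wind I I grass|
|library       |

Derivation:
Line 1: ['orchestra'] (min_width=9, slack=5)
Line 2: ['sleepy', 'rice', 'at'] (min_width=14, slack=0)
Line 3: ['green', 'desert'] (min_width=12, slack=2)
Line 4: ['wind', 'I', 'I', 'grass'] (min_width=14, slack=0)
Line 5: ['library'] (min_width=7, slack=7)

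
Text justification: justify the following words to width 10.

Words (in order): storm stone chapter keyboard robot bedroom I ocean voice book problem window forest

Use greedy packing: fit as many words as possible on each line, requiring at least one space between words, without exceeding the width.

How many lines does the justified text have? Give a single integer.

Line 1: ['storm'] (min_width=5, slack=5)
Line 2: ['stone'] (min_width=5, slack=5)
Line 3: ['chapter'] (min_width=7, slack=3)
Line 4: ['keyboard'] (min_width=8, slack=2)
Line 5: ['robot'] (min_width=5, slack=5)
Line 6: ['bedroom', 'I'] (min_width=9, slack=1)
Line 7: ['ocean'] (min_width=5, slack=5)
Line 8: ['voice', 'book'] (min_width=10, slack=0)
Line 9: ['problem'] (min_width=7, slack=3)
Line 10: ['window'] (min_width=6, slack=4)
Line 11: ['forest'] (min_width=6, slack=4)
Total lines: 11

Answer: 11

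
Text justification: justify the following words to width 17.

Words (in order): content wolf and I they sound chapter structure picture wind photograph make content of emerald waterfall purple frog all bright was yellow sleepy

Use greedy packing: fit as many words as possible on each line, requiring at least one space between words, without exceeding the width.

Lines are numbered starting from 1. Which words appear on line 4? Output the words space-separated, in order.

Line 1: ['content', 'wolf', 'and'] (min_width=16, slack=1)
Line 2: ['I', 'they', 'sound'] (min_width=12, slack=5)
Line 3: ['chapter', 'structure'] (min_width=17, slack=0)
Line 4: ['picture', 'wind'] (min_width=12, slack=5)
Line 5: ['photograph', 'make'] (min_width=15, slack=2)
Line 6: ['content', 'of'] (min_width=10, slack=7)
Line 7: ['emerald', 'waterfall'] (min_width=17, slack=0)
Line 8: ['purple', 'frog', 'all'] (min_width=15, slack=2)
Line 9: ['bright', 'was', 'yellow'] (min_width=17, slack=0)
Line 10: ['sleepy'] (min_width=6, slack=11)

Answer: picture wind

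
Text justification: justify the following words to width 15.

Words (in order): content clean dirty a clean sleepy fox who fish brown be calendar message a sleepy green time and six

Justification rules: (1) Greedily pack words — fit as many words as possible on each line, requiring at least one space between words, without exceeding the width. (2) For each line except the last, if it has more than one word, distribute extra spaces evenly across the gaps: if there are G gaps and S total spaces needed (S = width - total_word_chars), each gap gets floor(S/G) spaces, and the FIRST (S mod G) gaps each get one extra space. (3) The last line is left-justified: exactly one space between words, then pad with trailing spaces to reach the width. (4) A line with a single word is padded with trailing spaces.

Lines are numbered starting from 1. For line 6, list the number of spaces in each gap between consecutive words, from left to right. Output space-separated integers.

Answer: 7

Derivation:
Line 1: ['content', 'clean'] (min_width=13, slack=2)
Line 2: ['dirty', 'a', 'clean'] (min_width=13, slack=2)
Line 3: ['sleepy', 'fox', 'who'] (min_width=14, slack=1)
Line 4: ['fish', 'brown', 'be'] (min_width=13, slack=2)
Line 5: ['calendar'] (min_width=8, slack=7)
Line 6: ['message', 'a'] (min_width=9, slack=6)
Line 7: ['sleepy', 'green'] (min_width=12, slack=3)
Line 8: ['time', 'and', 'six'] (min_width=12, slack=3)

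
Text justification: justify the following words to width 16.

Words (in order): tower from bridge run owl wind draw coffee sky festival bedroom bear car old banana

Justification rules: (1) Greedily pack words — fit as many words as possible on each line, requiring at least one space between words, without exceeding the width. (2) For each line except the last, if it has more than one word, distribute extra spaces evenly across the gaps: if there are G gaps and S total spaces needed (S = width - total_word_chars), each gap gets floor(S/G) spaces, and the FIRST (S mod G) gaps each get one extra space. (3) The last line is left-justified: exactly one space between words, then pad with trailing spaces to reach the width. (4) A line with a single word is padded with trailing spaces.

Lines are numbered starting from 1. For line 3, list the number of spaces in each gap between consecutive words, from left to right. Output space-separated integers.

Line 1: ['tower', 'from'] (min_width=10, slack=6)
Line 2: ['bridge', 'run', 'owl'] (min_width=14, slack=2)
Line 3: ['wind', 'draw', 'coffee'] (min_width=16, slack=0)
Line 4: ['sky', 'festival'] (min_width=12, slack=4)
Line 5: ['bedroom', 'bear', 'car'] (min_width=16, slack=0)
Line 6: ['old', 'banana'] (min_width=10, slack=6)

Answer: 1 1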